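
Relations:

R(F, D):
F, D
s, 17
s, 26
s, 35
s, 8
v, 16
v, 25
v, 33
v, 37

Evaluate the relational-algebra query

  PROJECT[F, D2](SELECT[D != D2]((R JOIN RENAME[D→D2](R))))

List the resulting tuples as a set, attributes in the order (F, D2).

ρ[D→D2]: schema becomes (F, D2); tuples unchanged.
Joining R and RENAME[D→D2](R) on F yields {(s, 17, 17), (s, 17, 26), (s, 17, 35), (s, 17, 8), (s, 26, 17), (s, 26, 26), (s, 26, 35), (s, 26, 8), (s, 35, 17), (s, 35, 26), (s, 35, 35), (s, 35, 8), (s, 8, 17), (s, 8, 26), (s, 8, 35), (s, 8, 8), (v, 16, 16), (v, 16, 25), (v, 16, 33), (v, 16, 37), (v, 25, 16), (v, 25, 25), (v, 25, 33), (v, 25, 37), (v, 33, 16), (v, 33, 25), (v, 33, 33), (v, 33, 37), (v, 37, 16), (v, 37, 25), (v, 37, 33), (v, 37, 37)}.
Filtering on D != D2 leaves {(s, 17, 26), (s, 17, 35), (s, 17, 8), (s, 26, 17), (s, 26, 35), (s, 26, 8), (s, 35, 17), (s, 35, 26), (s, 35, 8), (s, 8, 17), (s, 8, 26), (s, 8, 35), (v, 16, 25), (v, 16, 33), (v, 16, 37), (v, 25, 16), (v, 25, 33), (v, 25, 37), (v, 33, 16), (v, 33, 25), (v, 33, 37), (v, 37, 16), (v, 37, 25), (v, 37, 33)}.
π_{F, D2} gives {(s, 17), (s, 26), (s, 35), (s, 8), (v, 16), (v, 25), (v, 33), (v, 37)} (16 duplicate(s) eliminated).

{(s, 17), (s, 26), (s, 35), (s, 8), (v, 16), (v, 25), (v, 33), (v, 37)}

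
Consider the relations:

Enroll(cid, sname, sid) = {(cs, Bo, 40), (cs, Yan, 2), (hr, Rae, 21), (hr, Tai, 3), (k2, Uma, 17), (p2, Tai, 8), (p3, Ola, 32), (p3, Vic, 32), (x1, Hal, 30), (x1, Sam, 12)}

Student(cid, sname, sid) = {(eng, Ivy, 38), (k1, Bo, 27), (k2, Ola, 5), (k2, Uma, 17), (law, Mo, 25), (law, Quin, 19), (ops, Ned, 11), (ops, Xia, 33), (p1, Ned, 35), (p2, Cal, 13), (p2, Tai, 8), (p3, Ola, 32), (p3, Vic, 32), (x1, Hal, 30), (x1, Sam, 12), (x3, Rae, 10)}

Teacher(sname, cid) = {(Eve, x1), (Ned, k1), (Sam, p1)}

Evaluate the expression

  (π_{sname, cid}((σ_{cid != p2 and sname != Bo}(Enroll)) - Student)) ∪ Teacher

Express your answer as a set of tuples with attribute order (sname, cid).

σ[cid != p2 and sname != Bo]: keep tuples satisfying cid != p2 and sname != Bo → {(cs, Yan, 2), (hr, Rae, 21), (hr, Tai, 3), (k2, Uma, 17), (p3, Ola, 32), (p3, Vic, 32), (x1, Hal, 30), (x1, Sam, 12)}
Difference: {(cs, Yan, 2), (hr, Rae, 21), (hr, Tai, 3), (k2, Uma, 17), (p3, Ola, 32), (p3, Vic, 32), (x1, Hal, 30), (x1, Sam, 12)} with {(eng, Ivy, 38), (k1, Bo, 27), (k2, Ola, 5), (k2, Uma, 17), (law, Mo, 25), (law, Quin, 19), (ops, Ned, 11), (ops, Xia, 33), (p1, Ned, 35), (p2, Cal, 13), (p2, Tai, 8), (p3, Ola, 32), (p3, Vic, 32), (x1, Hal, 30), (x1, Sam, 12), (x3, Rae, 10)} → {(cs, Yan, 2), (hr, Rae, 21), (hr, Tai, 3)}
π[sname, cid]: project onto (sname, cid) → {(Rae, hr), (Tai, hr), (Yan, cs)}
Union: {(Rae, hr), (Tai, hr), (Yan, cs)} with {(Eve, x1), (Ned, k1), (Sam, p1)} → {(Eve, x1), (Ned, k1), (Rae, hr), (Sam, p1), (Tai, hr), (Yan, cs)}

{(Eve, x1), (Ned, k1), (Rae, hr), (Sam, p1), (Tai, hr), (Yan, cs)}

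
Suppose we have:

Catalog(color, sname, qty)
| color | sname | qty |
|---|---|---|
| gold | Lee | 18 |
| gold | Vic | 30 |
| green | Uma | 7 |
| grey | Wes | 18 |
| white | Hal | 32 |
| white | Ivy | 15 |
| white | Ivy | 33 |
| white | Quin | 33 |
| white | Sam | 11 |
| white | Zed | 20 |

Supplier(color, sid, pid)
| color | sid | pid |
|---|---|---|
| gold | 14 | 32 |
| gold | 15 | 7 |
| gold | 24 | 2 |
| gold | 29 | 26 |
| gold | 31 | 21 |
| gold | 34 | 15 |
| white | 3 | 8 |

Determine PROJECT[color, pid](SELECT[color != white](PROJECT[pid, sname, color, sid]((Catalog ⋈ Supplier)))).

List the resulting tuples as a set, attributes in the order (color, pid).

Catalog ⋈ Supplier (natural join on color): {(gold, Lee, 18, 14, 32), (gold, Lee, 18, 15, 7), (gold, Lee, 18, 24, 2), (gold, Lee, 18, 29, 26), (gold, Lee, 18, 31, 21), (gold, Lee, 18, 34, 15), (gold, Vic, 30, 14, 32), (gold, Vic, 30, 15, 7), (gold, Vic, 30, 24, 2), (gold, Vic, 30, 29, 26), (gold, Vic, 30, 31, 21), (gold, Vic, 30, 34, 15), (white, Hal, 32, 3, 8), (white, Ivy, 15, 3, 8), (white, Ivy, 33, 3, 8), (white, Quin, 33, 3, 8), (white, Sam, 11, 3, 8), (white, Zed, 20, 3, 8)}
π_{pid, sname, color, sid} gives {(15, Lee, gold, 34), (15, Vic, gold, 34), (2, Lee, gold, 24), (2, Vic, gold, 24), (21, Lee, gold, 31), (21, Vic, gold, 31), (26, Lee, gold, 29), (26, Vic, gold, 29), (32, Lee, gold, 14), (32, Vic, gold, 14), (7, Lee, gold, 15), (7, Vic, gold, 15), (8, Hal, white, 3), (8, Ivy, white, 3), (8, Quin, white, 3), (8, Sam, white, 3), (8, Zed, white, 3)} (1 duplicate(s) eliminated).
Selection color != white: {(15, Lee, gold, 34), (15, Vic, gold, 34), (2, Lee, gold, 24), (2, Vic, gold, 24), (21, Lee, gold, 31), (21, Vic, gold, 31), (26, Lee, gold, 29), (26, Vic, gold, 29), (32, Lee, gold, 14), (32, Vic, gold, 14), (7, Lee, gold, 15), (7, Vic, gold, 15)}
π_{color, pid} gives {(gold, 15), (gold, 2), (gold, 21), (gold, 26), (gold, 32), (gold, 7)} (6 duplicate(s) eliminated).

{(gold, 15), (gold, 2), (gold, 21), (gold, 26), (gold, 32), (gold, 7)}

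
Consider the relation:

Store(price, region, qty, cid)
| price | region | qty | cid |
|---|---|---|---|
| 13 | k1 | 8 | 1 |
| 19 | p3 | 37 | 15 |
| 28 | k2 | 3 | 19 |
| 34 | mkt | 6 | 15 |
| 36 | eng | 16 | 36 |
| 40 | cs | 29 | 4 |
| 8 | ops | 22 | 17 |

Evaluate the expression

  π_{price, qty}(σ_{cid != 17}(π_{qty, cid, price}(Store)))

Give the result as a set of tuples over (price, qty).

{(13, 8), (19, 37), (28, 3), (34, 6), (36, 16), (40, 29)}

Projecting to qty, cid, price: {(16, 36, 36), (22, 17, 8), (29, 4, 40), (3, 19, 28), (37, 15, 19), (6, 15, 34), (8, 1, 13)}
Selection cid != 17: {(16, 36, 36), (29, 4, 40), (3, 19, 28), (37, 15, 19), (6, 15, 34), (8, 1, 13)}
Projecting to price, qty: {(13, 8), (19, 37), (28, 3), (34, 6), (36, 16), (40, 29)}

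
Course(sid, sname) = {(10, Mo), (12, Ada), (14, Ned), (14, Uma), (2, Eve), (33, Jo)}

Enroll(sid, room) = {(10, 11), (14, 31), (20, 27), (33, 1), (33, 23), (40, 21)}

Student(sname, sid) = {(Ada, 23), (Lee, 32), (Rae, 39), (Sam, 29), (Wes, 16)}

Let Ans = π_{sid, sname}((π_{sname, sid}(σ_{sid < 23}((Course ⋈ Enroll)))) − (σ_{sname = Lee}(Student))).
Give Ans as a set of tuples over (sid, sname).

{(10, Mo), (14, Ned), (14, Uma)}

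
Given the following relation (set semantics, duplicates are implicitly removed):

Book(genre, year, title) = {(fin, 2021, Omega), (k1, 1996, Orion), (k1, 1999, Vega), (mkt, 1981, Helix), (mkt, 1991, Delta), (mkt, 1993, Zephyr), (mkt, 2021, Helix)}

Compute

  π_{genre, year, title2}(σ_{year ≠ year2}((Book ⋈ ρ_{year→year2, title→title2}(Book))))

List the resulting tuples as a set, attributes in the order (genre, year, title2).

{(k1, 1996, Vega), (k1, 1999, Orion), (mkt, 1981, Delta), (mkt, 1981, Helix), (mkt, 1981, Zephyr), (mkt, 1991, Helix), (mkt, 1991, Zephyr), (mkt, 1993, Delta), (mkt, 1993, Helix), (mkt, 2021, Delta), (mkt, 2021, Helix), (mkt, 2021, Zephyr)}

ρ[year→year2, title→title2]: schema becomes (genre, year2, title2); tuples unchanged.
Book ⋈ ρ_{year→year2, title→title2}(Book) (natural join on genre): {(fin, 2021, Omega, 2021, Omega), (k1, 1996, Orion, 1996, Orion), (k1, 1996, Orion, 1999, Vega), (k1, 1999, Vega, 1996, Orion), (k1, 1999, Vega, 1999, Vega), (mkt, 1981, Helix, 1981, Helix), (mkt, 1981, Helix, 1991, Delta), (mkt, 1981, Helix, 1993, Zephyr), (mkt, 1981, Helix, 2021, Helix), (mkt, 1991, Delta, 1981, Helix), (mkt, 1991, Delta, 1991, Delta), (mkt, 1991, Delta, 1993, Zephyr), (mkt, 1991, Delta, 2021, Helix), (mkt, 1993, Zephyr, 1981, Helix), (mkt, 1993, Zephyr, 1991, Delta), (mkt, 1993, Zephyr, 1993, Zephyr), (mkt, 1993, Zephyr, 2021, Helix), (mkt, 2021, Helix, 1981, Helix), (mkt, 2021, Helix, 1991, Delta), (mkt, 2021, Helix, 1993, Zephyr), (mkt, 2021, Helix, 2021, Helix)}
Apply σ_{year ≠ year2}; surviving tuples: {(k1, 1996, Orion, 1999, Vega), (k1, 1999, Vega, 1996, Orion), (mkt, 1981, Helix, 1991, Delta), (mkt, 1981, Helix, 1993, Zephyr), (mkt, 1981, Helix, 2021, Helix), (mkt, 1991, Delta, 1981, Helix), (mkt, 1991, Delta, 1993, Zephyr), (mkt, 1991, Delta, 2021, Helix), (mkt, 1993, Zephyr, 1981, Helix), (mkt, 1993, Zephyr, 1991, Delta), (mkt, 1993, Zephyr, 2021, Helix), (mkt, 2021, Helix, 1981, Helix), (mkt, 2021, Helix, 1991, Delta), (mkt, 2021, Helix, 1993, Zephyr)}
Keep only column(s) genre, year, title2 (2 duplicate(s) eliminated): {(k1, 1996, Vega), (k1, 1999, Orion), (mkt, 1981, Delta), (mkt, 1981, Helix), (mkt, 1981, Zephyr), (mkt, 1991, Helix), (mkt, 1991, Zephyr), (mkt, 1993, Delta), (mkt, 1993, Helix), (mkt, 2021, Delta), (mkt, 2021, Helix), (mkt, 2021, Zephyr)}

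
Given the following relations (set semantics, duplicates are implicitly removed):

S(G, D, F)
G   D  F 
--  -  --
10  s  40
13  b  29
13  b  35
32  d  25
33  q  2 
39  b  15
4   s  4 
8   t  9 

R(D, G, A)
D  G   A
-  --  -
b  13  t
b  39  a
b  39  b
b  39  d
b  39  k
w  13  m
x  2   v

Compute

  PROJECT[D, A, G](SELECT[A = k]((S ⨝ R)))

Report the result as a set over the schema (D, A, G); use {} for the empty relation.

Natural join on G, D: {(13, b, 29, t), (13, b, 35, t), (39, b, 15, a), (39, b, 15, b), (39, b, 15, d), (39, b, 15, k)}
Filtering on A = k leaves {(39, b, 15, k)}.
π_{D, A, G} gives {(b, k, 39)}.

{(b, k, 39)}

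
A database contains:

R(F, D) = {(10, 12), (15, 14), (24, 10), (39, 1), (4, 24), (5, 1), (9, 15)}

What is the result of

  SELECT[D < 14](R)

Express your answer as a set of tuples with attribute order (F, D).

{(10, 12), (24, 10), (39, 1), (5, 1)}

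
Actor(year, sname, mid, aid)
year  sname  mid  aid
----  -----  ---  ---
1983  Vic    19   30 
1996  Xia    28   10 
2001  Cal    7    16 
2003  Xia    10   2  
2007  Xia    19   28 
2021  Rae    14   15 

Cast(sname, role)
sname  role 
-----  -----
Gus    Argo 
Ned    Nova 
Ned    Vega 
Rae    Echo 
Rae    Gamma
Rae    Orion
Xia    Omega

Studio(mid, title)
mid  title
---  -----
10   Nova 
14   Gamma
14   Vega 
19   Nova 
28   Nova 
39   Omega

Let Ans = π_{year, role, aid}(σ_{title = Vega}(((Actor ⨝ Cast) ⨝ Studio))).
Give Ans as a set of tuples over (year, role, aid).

{(2021, Echo, 15), (2021, Gamma, 15), (2021, Orion, 15)}

Actor ⋈ Cast (natural join on sname): {(1996, Xia, 28, 10, Omega), (2003, Xia, 10, 2, Omega), (2007, Xia, 19, 28, Omega), (2021, Rae, 14, 15, Echo), (2021, Rae, 14, 15, Gamma), (2021, Rae, 14, 15, Orion)}
(Actor ⨝ Cast) ⋈ Studio (natural join on mid): {(1996, Xia, 28, 10, Omega, Nova), (2003, Xia, 10, 2, Omega, Nova), (2007, Xia, 19, 28, Omega, Nova), (2021, Rae, 14, 15, Echo, Gamma), (2021, Rae, 14, 15, Echo, Vega), (2021, Rae, 14, 15, Gamma, Gamma), (2021, Rae, 14, 15, Gamma, Vega), (2021, Rae, 14, 15, Orion, Gamma), (2021, Rae, 14, 15, Orion, Vega)}
Filtering on title = Vega leaves {(2021, Rae, 14, 15, Echo, Vega), (2021, Rae, 14, 15, Gamma, Vega), (2021, Rae, 14, 15, Orion, Vega)}.
Projecting to year, role, aid: {(2021, Echo, 15), (2021, Gamma, 15), (2021, Orion, 15)}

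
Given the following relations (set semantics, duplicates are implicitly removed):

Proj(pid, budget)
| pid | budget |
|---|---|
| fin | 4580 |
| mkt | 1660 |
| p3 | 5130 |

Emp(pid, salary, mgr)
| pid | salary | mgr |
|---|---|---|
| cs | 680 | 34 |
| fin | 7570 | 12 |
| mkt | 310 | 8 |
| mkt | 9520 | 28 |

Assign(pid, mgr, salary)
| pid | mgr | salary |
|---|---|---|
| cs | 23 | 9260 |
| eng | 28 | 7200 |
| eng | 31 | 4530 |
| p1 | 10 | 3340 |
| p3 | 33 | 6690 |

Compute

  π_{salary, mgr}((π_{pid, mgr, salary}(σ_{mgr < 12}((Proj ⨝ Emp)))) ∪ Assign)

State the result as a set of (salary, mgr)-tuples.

Proj ⋈ Emp (natural join on pid): {(fin, 4580, 7570, 12), (mkt, 1660, 310, 8), (mkt, 1660, 9520, 28)}
Filtering on mgr < 12 leaves {(mkt, 1660, 310, 8)}.
π[pid, mgr, salary]: project onto (pid, mgr, salary) → {(mkt, 8, 310)}
Taking the union: {(cs, 23, 9260), (eng, 28, 7200), (eng, 31, 4530), (mkt, 8, 310), (p1, 10, 3340), (p3, 33, 6690)}
π[salary, mgr]: project onto (salary, mgr) → {(310, 8), (3340, 10), (4530, 31), (6690, 33), (7200, 28), (9260, 23)}

{(310, 8), (3340, 10), (4530, 31), (6690, 33), (7200, 28), (9260, 23)}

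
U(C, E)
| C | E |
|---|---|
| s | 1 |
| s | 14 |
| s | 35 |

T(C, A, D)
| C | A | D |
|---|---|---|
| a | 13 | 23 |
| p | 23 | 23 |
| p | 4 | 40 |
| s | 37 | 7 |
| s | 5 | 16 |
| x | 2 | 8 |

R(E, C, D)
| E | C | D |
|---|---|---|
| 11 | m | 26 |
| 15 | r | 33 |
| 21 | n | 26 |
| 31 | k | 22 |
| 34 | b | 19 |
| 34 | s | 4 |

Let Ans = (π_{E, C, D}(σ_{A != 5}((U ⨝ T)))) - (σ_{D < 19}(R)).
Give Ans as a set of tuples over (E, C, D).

Natural join on C: {(s, 1, 37, 7), (s, 1, 5, 16), (s, 14, 37, 7), (s, 14, 5, 16), (s, 35, 37, 7), (s, 35, 5, 16)}
Filtering on A != 5 leaves {(s, 1, 37, 7), (s, 14, 37, 7), (s, 35, 37, 7)}.
Projecting to E, C, D: {(1, s, 7), (14, s, 7), (35, s, 7)}
Filtering on D < 19 leaves {(34, s, 4)}.
Taking the difference: {(1, s, 7), (14, s, 7), (35, s, 7)}

{(1, s, 7), (14, s, 7), (35, s, 7)}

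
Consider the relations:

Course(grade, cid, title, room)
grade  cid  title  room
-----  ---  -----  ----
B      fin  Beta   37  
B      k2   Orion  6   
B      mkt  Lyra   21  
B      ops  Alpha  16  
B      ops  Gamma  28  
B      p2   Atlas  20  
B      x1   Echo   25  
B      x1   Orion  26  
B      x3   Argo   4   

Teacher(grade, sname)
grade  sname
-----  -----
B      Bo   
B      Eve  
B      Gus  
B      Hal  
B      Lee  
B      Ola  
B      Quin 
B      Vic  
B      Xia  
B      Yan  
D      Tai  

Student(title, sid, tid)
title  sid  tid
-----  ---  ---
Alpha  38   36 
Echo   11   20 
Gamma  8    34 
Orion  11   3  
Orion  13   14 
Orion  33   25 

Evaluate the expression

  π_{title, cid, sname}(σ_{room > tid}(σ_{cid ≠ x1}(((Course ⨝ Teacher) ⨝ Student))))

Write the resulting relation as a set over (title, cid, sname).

{(Orion, k2, Bo), (Orion, k2, Eve), (Orion, k2, Gus), (Orion, k2, Hal), (Orion, k2, Lee), (Orion, k2, Ola), (Orion, k2, Quin), (Orion, k2, Vic), (Orion, k2, Xia), (Orion, k2, Yan)}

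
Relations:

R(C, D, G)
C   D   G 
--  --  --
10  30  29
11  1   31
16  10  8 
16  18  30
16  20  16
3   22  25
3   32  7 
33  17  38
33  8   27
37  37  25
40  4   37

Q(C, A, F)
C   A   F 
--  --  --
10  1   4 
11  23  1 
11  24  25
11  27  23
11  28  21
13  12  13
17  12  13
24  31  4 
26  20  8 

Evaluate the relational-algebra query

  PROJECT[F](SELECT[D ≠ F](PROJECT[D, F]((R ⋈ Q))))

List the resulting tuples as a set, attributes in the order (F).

R ⋈ Q (natural join on C): {(10, 30, 29, 1, 4), (11, 1, 31, 23, 1), (11, 1, 31, 24, 25), (11, 1, 31, 27, 23), (11, 1, 31, 28, 21)}
π_{D, F} gives {(1, 1), (1, 21), (1, 23), (1, 25), (30, 4)}.
Selection D ≠ F: {(1, 21), (1, 23), (1, 25), (30, 4)}
π_{F} gives {21, 23, 25, 4}.

{21, 23, 25, 4}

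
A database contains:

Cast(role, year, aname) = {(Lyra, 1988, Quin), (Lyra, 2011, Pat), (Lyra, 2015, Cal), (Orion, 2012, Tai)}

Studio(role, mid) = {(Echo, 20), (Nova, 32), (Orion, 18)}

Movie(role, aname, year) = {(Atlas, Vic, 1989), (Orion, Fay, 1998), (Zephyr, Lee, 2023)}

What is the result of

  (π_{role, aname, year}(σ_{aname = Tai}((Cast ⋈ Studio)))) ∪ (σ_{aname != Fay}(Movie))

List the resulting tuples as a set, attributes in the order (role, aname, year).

{(Atlas, Vic, 1989), (Orion, Tai, 2012), (Zephyr, Lee, 2023)}

Cast ⋈ Studio (natural join on role): {(Orion, 2012, Tai, 18)}
Selection aname = Tai: {(Orion, 2012, Tai, 18)}
π_{role, aname, year} gives {(Orion, Tai, 2012)}.
Selection aname != Fay: {(Atlas, Vic, 1989), (Zephyr, Lee, 2023)}
Set union of the two operands is {(Atlas, Vic, 1989), (Orion, Tai, 2012), (Zephyr, Lee, 2023)}.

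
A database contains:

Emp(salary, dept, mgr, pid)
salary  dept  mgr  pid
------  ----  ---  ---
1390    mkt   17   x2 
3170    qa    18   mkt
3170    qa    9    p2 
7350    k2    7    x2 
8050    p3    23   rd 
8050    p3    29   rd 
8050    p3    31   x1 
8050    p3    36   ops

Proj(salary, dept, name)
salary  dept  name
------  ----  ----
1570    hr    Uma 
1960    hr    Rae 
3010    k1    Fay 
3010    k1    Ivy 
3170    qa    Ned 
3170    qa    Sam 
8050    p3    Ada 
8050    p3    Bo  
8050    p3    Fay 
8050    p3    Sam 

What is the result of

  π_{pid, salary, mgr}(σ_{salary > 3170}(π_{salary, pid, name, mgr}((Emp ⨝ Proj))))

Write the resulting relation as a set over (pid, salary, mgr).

Emp ⋈ Proj (natural join on salary, dept): {(3170, qa, 18, mkt, Ned), (3170, qa, 18, mkt, Sam), (3170, qa, 9, p2, Ned), (3170, qa, 9, p2, Sam), (8050, p3, 23, rd, Ada), (8050, p3, 23, rd, Bo), (8050, p3, 23, rd, Fay), (8050, p3, 23, rd, Sam), (8050, p3, 29, rd, Ada), (8050, p3, 29, rd, Bo), (8050, p3, 29, rd, Fay), (8050, p3, 29, rd, Sam), (8050, p3, 31, x1, Ada), (8050, p3, 31, x1, Bo), (8050, p3, 31, x1, Fay), (8050, p3, 31, x1, Sam), (8050, p3, 36, ops, Ada), (8050, p3, 36, ops, Bo), (8050, p3, 36, ops, Fay), (8050, p3, 36, ops, Sam)}
Keep only column(s) salary, pid, name, mgr: {(3170, mkt, Ned, 18), (3170, mkt, Sam, 18), (3170, p2, Ned, 9), (3170, p2, Sam, 9), (8050, ops, Ada, 36), (8050, ops, Bo, 36), (8050, ops, Fay, 36), (8050, ops, Sam, 36), (8050, rd, Ada, 23), (8050, rd, Ada, 29), (8050, rd, Bo, 23), (8050, rd, Bo, 29), (8050, rd, Fay, 23), (8050, rd, Fay, 29), (8050, rd, Sam, 23), (8050, rd, Sam, 29), (8050, x1, Ada, 31), (8050, x1, Bo, 31), (8050, x1, Fay, 31), (8050, x1, Sam, 31)}
Apply σ_{salary > 3170}; surviving tuples: {(8050, ops, Ada, 36), (8050, ops, Bo, 36), (8050, ops, Fay, 36), (8050, ops, Sam, 36), (8050, rd, Ada, 23), (8050, rd, Ada, 29), (8050, rd, Bo, 23), (8050, rd, Bo, 29), (8050, rd, Fay, 23), (8050, rd, Fay, 29), (8050, rd, Sam, 23), (8050, rd, Sam, 29), (8050, x1, Ada, 31), (8050, x1, Bo, 31), (8050, x1, Fay, 31), (8050, x1, Sam, 31)}
Keep only column(s) pid, salary, mgr (12 duplicate(s) eliminated): {(ops, 8050, 36), (rd, 8050, 23), (rd, 8050, 29), (x1, 8050, 31)}

{(ops, 8050, 36), (rd, 8050, 23), (rd, 8050, 29), (x1, 8050, 31)}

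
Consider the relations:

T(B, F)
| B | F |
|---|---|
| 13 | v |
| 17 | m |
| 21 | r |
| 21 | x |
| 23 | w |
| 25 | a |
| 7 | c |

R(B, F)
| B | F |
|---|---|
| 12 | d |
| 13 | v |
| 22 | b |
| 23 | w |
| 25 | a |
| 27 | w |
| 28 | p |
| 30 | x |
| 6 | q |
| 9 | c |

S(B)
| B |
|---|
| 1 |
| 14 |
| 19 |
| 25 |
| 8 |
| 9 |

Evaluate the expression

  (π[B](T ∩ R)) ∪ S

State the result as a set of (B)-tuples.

{1, 13, 14, 19, 23, 25, 8, 9}

Taking the intersection: {(13, v), (23, w), (25, a)}
π[B]: project onto (B) → {13, 23, 25}
Taking the union: {1, 13, 14, 19, 23, 25, 8, 9}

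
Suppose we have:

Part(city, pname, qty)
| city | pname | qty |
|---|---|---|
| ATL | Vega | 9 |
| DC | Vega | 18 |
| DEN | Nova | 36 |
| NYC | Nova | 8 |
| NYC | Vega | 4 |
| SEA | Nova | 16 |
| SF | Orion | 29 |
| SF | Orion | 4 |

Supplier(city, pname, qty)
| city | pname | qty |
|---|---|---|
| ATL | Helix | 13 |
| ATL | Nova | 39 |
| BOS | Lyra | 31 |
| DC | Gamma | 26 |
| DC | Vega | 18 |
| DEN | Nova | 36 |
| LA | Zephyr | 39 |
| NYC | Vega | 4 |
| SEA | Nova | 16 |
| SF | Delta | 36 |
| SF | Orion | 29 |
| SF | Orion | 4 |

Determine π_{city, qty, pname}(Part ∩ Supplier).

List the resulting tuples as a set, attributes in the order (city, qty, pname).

{(DC, 18, Vega), (DEN, 36, Nova), (NYC, 4, Vega), (SEA, 16, Nova), (SF, 29, Orion), (SF, 4, Orion)}

Taking the intersection: {(DC, Vega, 18), (DEN, Nova, 36), (NYC, Vega, 4), (SEA, Nova, 16), (SF, Orion, 29), (SF, Orion, 4)}
Projecting to city, qty, pname: {(DC, 18, Vega), (DEN, 36, Nova), (NYC, 4, Vega), (SEA, 16, Nova), (SF, 29, Orion), (SF, 4, Orion)}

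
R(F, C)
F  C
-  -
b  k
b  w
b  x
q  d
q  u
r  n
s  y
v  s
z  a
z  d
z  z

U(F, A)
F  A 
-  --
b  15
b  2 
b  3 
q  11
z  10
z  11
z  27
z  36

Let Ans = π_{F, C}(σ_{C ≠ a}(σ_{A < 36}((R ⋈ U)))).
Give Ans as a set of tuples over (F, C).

R ⋈ U (natural join on F): {(b, k, 15), (b, k, 2), (b, k, 3), (b, w, 15), (b, w, 2), (b, w, 3), (b, x, 15), (b, x, 2), (b, x, 3), (q, d, 11), (q, u, 11), (z, a, 10), (z, a, 11), (z, a, 27), (z, a, 36), (z, d, 10), (z, d, 11), (z, d, 27), (z, d, 36), (z, z, 10), (z, z, 11), (z, z, 27), (z, z, 36)}
σ[A < 36]: keep tuples satisfying A < 36 → {(b, k, 15), (b, k, 2), (b, k, 3), (b, w, 15), (b, w, 2), (b, w, 3), (b, x, 15), (b, x, 2), (b, x, 3), (q, d, 11), (q, u, 11), (z, a, 10), (z, a, 11), (z, a, 27), (z, d, 10), (z, d, 11), (z, d, 27), (z, z, 10), (z, z, 11), (z, z, 27)}
σ[C ≠ a]: keep tuples satisfying C ≠ a → {(b, k, 15), (b, k, 2), (b, k, 3), (b, w, 15), (b, w, 2), (b, w, 3), (b, x, 15), (b, x, 2), (b, x, 3), (q, d, 11), (q, u, 11), (z, d, 10), (z, d, 11), (z, d, 27), (z, z, 10), (z, z, 11), (z, z, 27)}
Projecting to F, C (10 duplicate(s) eliminated): {(b, k), (b, w), (b, x), (q, d), (q, u), (z, d), (z, z)}

{(b, k), (b, w), (b, x), (q, d), (q, u), (z, d), (z, z)}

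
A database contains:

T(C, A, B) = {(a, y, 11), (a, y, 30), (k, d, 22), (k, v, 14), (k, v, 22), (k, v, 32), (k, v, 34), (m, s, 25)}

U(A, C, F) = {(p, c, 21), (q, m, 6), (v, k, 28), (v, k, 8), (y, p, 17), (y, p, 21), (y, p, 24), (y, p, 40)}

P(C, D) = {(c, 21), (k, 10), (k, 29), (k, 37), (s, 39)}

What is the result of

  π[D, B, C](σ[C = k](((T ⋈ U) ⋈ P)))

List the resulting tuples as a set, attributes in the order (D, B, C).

{(10, 14, k), (10, 22, k), (10, 32, k), (10, 34, k), (29, 14, k), (29, 22, k), (29, 32, k), (29, 34, k), (37, 14, k), (37, 22, k), (37, 32, k), (37, 34, k)}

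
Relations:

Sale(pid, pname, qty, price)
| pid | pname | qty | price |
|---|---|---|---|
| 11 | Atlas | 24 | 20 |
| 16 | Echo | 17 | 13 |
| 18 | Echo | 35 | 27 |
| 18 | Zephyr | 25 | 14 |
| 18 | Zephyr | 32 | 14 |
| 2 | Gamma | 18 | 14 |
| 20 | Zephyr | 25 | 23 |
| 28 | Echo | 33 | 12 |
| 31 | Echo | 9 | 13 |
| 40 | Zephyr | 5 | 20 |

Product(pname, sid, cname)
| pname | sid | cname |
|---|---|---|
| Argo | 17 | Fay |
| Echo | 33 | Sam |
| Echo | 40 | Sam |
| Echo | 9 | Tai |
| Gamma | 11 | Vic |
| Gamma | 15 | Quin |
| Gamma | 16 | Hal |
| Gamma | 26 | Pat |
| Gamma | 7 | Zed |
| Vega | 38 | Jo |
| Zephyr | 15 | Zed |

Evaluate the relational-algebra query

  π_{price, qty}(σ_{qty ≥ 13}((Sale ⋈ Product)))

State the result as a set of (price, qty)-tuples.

{(12, 33), (13, 17), (14, 18), (14, 25), (14, 32), (23, 25), (27, 35)}

Natural join on pname: {(16, Echo, 17, 13, 33, Sam), (16, Echo, 17, 13, 40, Sam), (16, Echo, 17, 13, 9, Tai), (18, Echo, 35, 27, 33, Sam), (18, Echo, 35, 27, 40, Sam), (18, Echo, 35, 27, 9, Tai), (18, Zephyr, 25, 14, 15, Zed), (18, Zephyr, 32, 14, 15, Zed), (2, Gamma, 18, 14, 11, Vic), (2, Gamma, 18, 14, 15, Quin), (2, Gamma, 18, 14, 16, Hal), (2, Gamma, 18, 14, 26, Pat), (2, Gamma, 18, 14, 7, Zed), (20, Zephyr, 25, 23, 15, Zed), (28, Echo, 33, 12, 33, Sam), (28, Echo, 33, 12, 40, Sam), (28, Echo, 33, 12, 9, Tai), (31, Echo, 9, 13, 33, Sam), (31, Echo, 9, 13, 40, Sam), (31, Echo, 9, 13, 9, Tai), (40, Zephyr, 5, 20, 15, Zed)}
Filtering on qty ≥ 13 leaves {(16, Echo, 17, 13, 33, Sam), (16, Echo, 17, 13, 40, Sam), (16, Echo, 17, 13, 9, Tai), (18, Echo, 35, 27, 33, Sam), (18, Echo, 35, 27, 40, Sam), (18, Echo, 35, 27, 9, Tai), (18, Zephyr, 25, 14, 15, Zed), (18, Zephyr, 32, 14, 15, Zed), (2, Gamma, 18, 14, 11, Vic), (2, Gamma, 18, 14, 15, Quin), (2, Gamma, 18, 14, 16, Hal), (2, Gamma, 18, 14, 26, Pat), (2, Gamma, 18, 14, 7, Zed), (20, Zephyr, 25, 23, 15, Zed), (28, Echo, 33, 12, 33, Sam), (28, Echo, 33, 12, 40, Sam), (28, Echo, 33, 12, 9, Tai)}.
Keep only column(s) price, qty (10 duplicate(s) eliminated): {(12, 33), (13, 17), (14, 18), (14, 25), (14, 32), (23, 25), (27, 35)}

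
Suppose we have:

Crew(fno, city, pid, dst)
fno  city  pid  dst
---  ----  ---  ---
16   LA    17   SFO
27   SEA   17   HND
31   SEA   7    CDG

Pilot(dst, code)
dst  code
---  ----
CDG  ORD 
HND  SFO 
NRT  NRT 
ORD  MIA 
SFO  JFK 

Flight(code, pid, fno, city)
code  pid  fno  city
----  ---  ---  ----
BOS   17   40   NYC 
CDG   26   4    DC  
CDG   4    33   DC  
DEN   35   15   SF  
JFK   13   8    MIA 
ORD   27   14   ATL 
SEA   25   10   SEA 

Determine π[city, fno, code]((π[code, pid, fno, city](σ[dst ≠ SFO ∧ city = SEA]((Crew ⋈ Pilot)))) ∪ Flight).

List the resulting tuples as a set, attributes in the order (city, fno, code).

Joining Crew and Pilot on dst yields {(16, LA, 17, SFO, JFK), (27, SEA, 17, HND, SFO), (31, SEA, 7, CDG, ORD)}.
Selection dst ≠ SFO ∧ city = SEA: {(27, SEA, 17, HND, SFO), (31, SEA, 7, CDG, ORD)}
π[code, pid, fno, city]: project onto (code, pid, fno, city) → {(ORD, 7, 31, SEA), (SFO, 17, 27, SEA)}
Union: {(ORD, 7, 31, SEA), (SFO, 17, 27, SEA)} with {(BOS, 17, 40, NYC), (CDG, 26, 4, DC), (CDG, 4, 33, DC), (DEN, 35, 15, SF), (JFK, 13, 8, MIA), (ORD, 27, 14, ATL), (SEA, 25, 10, SEA)} → {(BOS, 17, 40, NYC), (CDG, 26, 4, DC), (CDG, 4, 33, DC), (DEN, 35, 15, SF), (JFK, 13, 8, MIA), (ORD, 27, 14, ATL), (ORD, 7, 31, SEA), (SEA, 25, 10, SEA), (SFO, 17, 27, SEA)}
π[city, fno, code]: project onto (city, fno, code) → {(ATL, 14, ORD), (DC, 33, CDG), (DC, 4, CDG), (MIA, 8, JFK), (NYC, 40, BOS), (SEA, 10, SEA), (SEA, 27, SFO), (SEA, 31, ORD), (SF, 15, DEN)}

{(ATL, 14, ORD), (DC, 33, CDG), (DC, 4, CDG), (MIA, 8, JFK), (NYC, 40, BOS), (SEA, 10, SEA), (SEA, 27, SFO), (SEA, 31, ORD), (SF, 15, DEN)}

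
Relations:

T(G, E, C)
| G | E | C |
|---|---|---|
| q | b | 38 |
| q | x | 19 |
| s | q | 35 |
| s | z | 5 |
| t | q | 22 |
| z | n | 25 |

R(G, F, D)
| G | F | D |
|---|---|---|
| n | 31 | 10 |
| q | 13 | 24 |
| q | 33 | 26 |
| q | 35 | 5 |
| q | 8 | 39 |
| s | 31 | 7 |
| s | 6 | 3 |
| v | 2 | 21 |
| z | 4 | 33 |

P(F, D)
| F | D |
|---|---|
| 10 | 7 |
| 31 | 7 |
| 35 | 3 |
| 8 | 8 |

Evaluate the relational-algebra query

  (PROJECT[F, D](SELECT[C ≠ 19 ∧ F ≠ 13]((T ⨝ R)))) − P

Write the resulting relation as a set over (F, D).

{(33, 26), (35, 5), (4, 33), (6, 3), (8, 39)}

Joining T and R on G yields {(q, b, 38, 13, 24), (q, b, 38, 33, 26), (q, b, 38, 35, 5), (q, b, 38, 8, 39), (q, x, 19, 13, 24), (q, x, 19, 33, 26), (q, x, 19, 35, 5), (q, x, 19, 8, 39), (s, q, 35, 31, 7), (s, q, 35, 6, 3), (s, z, 5, 31, 7), (s, z, 5, 6, 3), (z, n, 25, 4, 33)}.
σ[C ≠ 19 ∧ F ≠ 13]: keep tuples satisfying C ≠ 19 ∧ F ≠ 13 → {(q, b, 38, 33, 26), (q, b, 38, 35, 5), (q, b, 38, 8, 39), (s, q, 35, 31, 7), (s, q, 35, 6, 3), (s, z, 5, 31, 7), (s, z, 5, 6, 3), (z, n, 25, 4, 33)}
π[F, D]: project onto (F, D) (2 duplicate(s) eliminated) → {(31, 7), (33, 26), (35, 5), (4, 33), (6, 3), (8, 39)}
Difference: {(31, 7), (33, 26), (35, 5), (4, 33), (6, 3), (8, 39)} with {(10, 7), (31, 7), (35, 3), (8, 8)} → {(33, 26), (35, 5), (4, 33), (6, 3), (8, 39)}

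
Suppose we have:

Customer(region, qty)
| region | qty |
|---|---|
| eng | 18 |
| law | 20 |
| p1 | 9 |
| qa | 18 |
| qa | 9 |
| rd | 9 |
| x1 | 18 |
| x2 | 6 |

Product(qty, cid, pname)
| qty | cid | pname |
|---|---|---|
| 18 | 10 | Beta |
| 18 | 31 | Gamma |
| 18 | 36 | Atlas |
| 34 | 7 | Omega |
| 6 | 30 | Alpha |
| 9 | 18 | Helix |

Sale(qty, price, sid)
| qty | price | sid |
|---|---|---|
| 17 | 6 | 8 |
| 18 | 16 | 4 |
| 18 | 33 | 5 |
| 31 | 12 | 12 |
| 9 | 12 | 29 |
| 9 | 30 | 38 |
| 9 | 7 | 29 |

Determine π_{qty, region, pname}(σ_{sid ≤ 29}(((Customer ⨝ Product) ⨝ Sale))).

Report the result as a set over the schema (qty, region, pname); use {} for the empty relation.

{(18, eng, Atlas), (18, eng, Beta), (18, eng, Gamma), (18, qa, Atlas), (18, qa, Beta), (18, qa, Gamma), (18, x1, Atlas), (18, x1, Beta), (18, x1, Gamma), (9, p1, Helix), (9, qa, Helix), (9, rd, Helix)}

Customer ⋈ Product (natural join on qty): {(eng, 18, 10, Beta), (eng, 18, 31, Gamma), (eng, 18, 36, Atlas), (p1, 9, 18, Helix), (qa, 18, 10, Beta), (qa, 18, 31, Gamma), (qa, 18, 36, Atlas), (qa, 9, 18, Helix), (rd, 9, 18, Helix), (x1, 18, 10, Beta), (x1, 18, 31, Gamma), (x1, 18, 36, Atlas), (x2, 6, 30, Alpha)}
(Customer ⨝ Product) ⋈ Sale (natural join on qty): {(eng, 18, 10, Beta, 16, 4), (eng, 18, 10, Beta, 33, 5), (eng, 18, 31, Gamma, 16, 4), (eng, 18, 31, Gamma, 33, 5), (eng, 18, 36, Atlas, 16, 4), (eng, 18, 36, Atlas, 33, 5), (p1, 9, 18, Helix, 12, 29), (p1, 9, 18, Helix, 30, 38), (p1, 9, 18, Helix, 7, 29), (qa, 18, 10, Beta, 16, 4), (qa, 18, 10, Beta, 33, 5), (qa, 18, 31, Gamma, 16, 4), (qa, 18, 31, Gamma, 33, 5), (qa, 18, 36, Atlas, 16, 4), (qa, 18, 36, Atlas, 33, 5), (qa, 9, 18, Helix, 12, 29), (qa, 9, 18, Helix, 30, 38), (qa, 9, 18, Helix, 7, 29), (rd, 9, 18, Helix, 12, 29), (rd, 9, 18, Helix, 30, 38), (rd, 9, 18, Helix, 7, 29), (x1, 18, 10, Beta, 16, 4), (x1, 18, 10, Beta, 33, 5), (x1, 18, 31, Gamma, 16, 4), (x1, 18, 31, Gamma, 33, 5), (x1, 18, 36, Atlas, 16, 4), (x1, 18, 36, Atlas, 33, 5)}
σ[sid ≤ 29]: keep tuples satisfying sid ≤ 29 → {(eng, 18, 10, Beta, 16, 4), (eng, 18, 10, Beta, 33, 5), (eng, 18, 31, Gamma, 16, 4), (eng, 18, 31, Gamma, 33, 5), (eng, 18, 36, Atlas, 16, 4), (eng, 18, 36, Atlas, 33, 5), (p1, 9, 18, Helix, 12, 29), (p1, 9, 18, Helix, 7, 29), (qa, 18, 10, Beta, 16, 4), (qa, 18, 10, Beta, 33, 5), (qa, 18, 31, Gamma, 16, 4), (qa, 18, 31, Gamma, 33, 5), (qa, 18, 36, Atlas, 16, 4), (qa, 18, 36, Atlas, 33, 5), (qa, 9, 18, Helix, 12, 29), (qa, 9, 18, Helix, 7, 29), (rd, 9, 18, Helix, 12, 29), (rd, 9, 18, Helix, 7, 29), (x1, 18, 10, Beta, 16, 4), (x1, 18, 10, Beta, 33, 5), (x1, 18, 31, Gamma, 16, 4), (x1, 18, 31, Gamma, 33, 5), (x1, 18, 36, Atlas, 16, 4), (x1, 18, 36, Atlas, 33, 5)}
Projecting to qty, region, pname (12 duplicate(s) eliminated): {(18, eng, Atlas), (18, eng, Beta), (18, eng, Gamma), (18, qa, Atlas), (18, qa, Beta), (18, qa, Gamma), (18, x1, Atlas), (18, x1, Beta), (18, x1, Gamma), (9, p1, Helix), (9, qa, Helix), (9, rd, Helix)}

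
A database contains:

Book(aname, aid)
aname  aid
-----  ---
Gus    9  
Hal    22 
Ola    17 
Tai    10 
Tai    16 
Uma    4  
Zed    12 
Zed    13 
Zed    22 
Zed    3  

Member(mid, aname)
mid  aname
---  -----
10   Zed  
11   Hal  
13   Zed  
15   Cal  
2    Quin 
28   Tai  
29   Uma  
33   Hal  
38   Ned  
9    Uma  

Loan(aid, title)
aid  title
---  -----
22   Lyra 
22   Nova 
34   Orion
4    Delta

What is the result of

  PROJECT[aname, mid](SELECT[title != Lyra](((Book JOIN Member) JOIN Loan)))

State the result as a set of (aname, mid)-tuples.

Joining Book and Member on aname yields {(Hal, 22, 11), (Hal, 22, 33), (Tai, 10, 28), (Tai, 16, 28), (Uma, 4, 29), (Uma, 4, 9), (Zed, 12, 10), (Zed, 12, 13), (Zed, 13, 10), (Zed, 13, 13), (Zed, 22, 10), (Zed, 22, 13), (Zed, 3, 10), (Zed, 3, 13)}.
Joining (Book JOIN Member) and Loan on aid yields {(Hal, 22, 11, Lyra), (Hal, 22, 11, Nova), (Hal, 22, 33, Lyra), (Hal, 22, 33, Nova), (Uma, 4, 29, Delta), (Uma, 4, 9, Delta), (Zed, 22, 10, Lyra), (Zed, 22, 10, Nova), (Zed, 22, 13, Lyra), (Zed, 22, 13, Nova)}.
σ[title != Lyra]: keep tuples satisfying title != Lyra → {(Hal, 22, 11, Nova), (Hal, 22, 33, Nova), (Uma, 4, 29, Delta), (Uma, 4, 9, Delta), (Zed, 22, 10, Nova), (Zed, 22, 13, Nova)}
Projecting to aname, mid: {(Hal, 11), (Hal, 33), (Uma, 29), (Uma, 9), (Zed, 10), (Zed, 13)}

{(Hal, 11), (Hal, 33), (Uma, 29), (Uma, 9), (Zed, 10), (Zed, 13)}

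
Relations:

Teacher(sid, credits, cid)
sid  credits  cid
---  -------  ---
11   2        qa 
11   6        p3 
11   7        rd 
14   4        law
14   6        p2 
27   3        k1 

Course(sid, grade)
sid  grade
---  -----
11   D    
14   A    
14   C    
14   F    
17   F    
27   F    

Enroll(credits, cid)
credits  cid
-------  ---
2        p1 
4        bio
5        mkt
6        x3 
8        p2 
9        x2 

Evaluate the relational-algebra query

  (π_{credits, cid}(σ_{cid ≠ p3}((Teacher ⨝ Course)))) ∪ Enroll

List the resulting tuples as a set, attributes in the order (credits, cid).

{(2, p1), (2, qa), (3, k1), (4, bio), (4, law), (5, mkt), (6, p2), (6, x3), (7, rd), (8, p2), (9, x2)}

Teacher ⋈ Course (natural join on sid): {(11, 2, qa, D), (11, 6, p3, D), (11, 7, rd, D), (14, 4, law, A), (14, 4, law, C), (14, 4, law, F), (14, 6, p2, A), (14, 6, p2, C), (14, 6, p2, F), (27, 3, k1, F)}
σ[cid ≠ p3]: keep tuples satisfying cid ≠ p3 → {(11, 2, qa, D), (11, 7, rd, D), (14, 4, law, A), (14, 4, law, C), (14, 4, law, F), (14, 6, p2, A), (14, 6, p2, C), (14, 6, p2, F), (27, 3, k1, F)}
Keep only column(s) credits, cid (4 duplicate(s) eliminated): {(2, qa), (3, k1), (4, law), (6, p2), (7, rd)}
Taking the union: {(2, p1), (2, qa), (3, k1), (4, bio), (4, law), (5, mkt), (6, p2), (6, x3), (7, rd), (8, p2), (9, x2)}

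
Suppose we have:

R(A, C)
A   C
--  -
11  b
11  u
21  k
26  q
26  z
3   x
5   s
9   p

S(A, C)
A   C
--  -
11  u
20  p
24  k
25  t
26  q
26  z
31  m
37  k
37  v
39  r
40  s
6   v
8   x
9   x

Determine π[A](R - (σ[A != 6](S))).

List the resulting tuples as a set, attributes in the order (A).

Selection A != 6: {(11, u), (20, p), (24, k), (25, t), (26, q), (26, z), (31, m), (37, k), (37, v), (39, r), (40, s), (8, x), (9, x)}
Set difference of the two operands is {(11, b), (21, k), (3, x), (5, s), (9, p)}.
Projecting to A: {11, 21, 3, 5, 9}

{11, 21, 3, 5, 9}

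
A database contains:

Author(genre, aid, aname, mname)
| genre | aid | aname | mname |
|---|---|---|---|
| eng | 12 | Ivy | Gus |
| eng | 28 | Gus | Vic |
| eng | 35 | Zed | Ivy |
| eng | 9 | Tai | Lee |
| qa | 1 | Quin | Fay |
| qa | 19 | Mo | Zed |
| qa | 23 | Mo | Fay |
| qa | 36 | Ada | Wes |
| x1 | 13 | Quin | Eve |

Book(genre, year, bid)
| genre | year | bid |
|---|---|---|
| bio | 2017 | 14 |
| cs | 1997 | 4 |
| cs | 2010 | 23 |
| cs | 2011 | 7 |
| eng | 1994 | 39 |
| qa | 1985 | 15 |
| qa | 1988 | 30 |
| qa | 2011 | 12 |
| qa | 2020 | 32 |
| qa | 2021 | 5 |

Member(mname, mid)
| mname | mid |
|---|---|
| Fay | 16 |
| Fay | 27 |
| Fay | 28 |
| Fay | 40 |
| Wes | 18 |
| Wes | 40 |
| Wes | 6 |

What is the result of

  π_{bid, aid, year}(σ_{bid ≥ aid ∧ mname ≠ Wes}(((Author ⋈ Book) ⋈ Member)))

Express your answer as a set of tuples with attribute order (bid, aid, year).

{(12, 1, 2011), (15, 1, 1985), (30, 1, 1988), (30, 23, 1988), (32, 1, 2020), (32, 23, 2020), (5, 1, 2021)}

Natural join on genre: {(eng, 12, Ivy, Gus, 1994, 39), (eng, 28, Gus, Vic, 1994, 39), (eng, 35, Zed, Ivy, 1994, 39), (eng, 9, Tai, Lee, 1994, 39), (qa, 1, Quin, Fay, 1985, 15), (qa, 1, Quin, Fay, 1988, 30), (qa, 1, Quin, Fay, 2011, 12), (qa, 1, Quin, Fay, 2020, 32), (qa, 1, Quin, Fay, 2021, 5), (qa, 19, Mo, Zed, 1985, 15), (qa, 19, Mo, Zed, 1988, 30), (qa, 19, Mo, Zed, 2011, 12), (qa, 19, Mo, Zed, 2020, 32), (qa, 19, Mo, Zed, 2021, 5), (qa, 23, Mo, Fay, 1985, 15), (qa, 23, Mo, Fay, 1988, 30), (qa, 23, Mo, Fay, 2011, 12), (qa, 23, Mo, Fay, 2020, 32), (qa, 23, Mo, Fay, 2021, 5), (qa, 36, Ada, Wes, 1985, 15), (qa, 36, Ada, Wes, 1988, 30), (qa, 36, Ada, Wes, 2011, 12), (qa, 36, Ada, Wes, 2020, 32), (qa, 36, Ada, Wes, 2021, 5)}
Natural join on mname: {(qa, 1, Quin, Fay, 1985, 15, 16), (qa, 1, Quin, Fay, 1985, 15, 27), (qa, 1, Quin, Fay, 1985, 15, 28), (qa, 1, Quin, Fay, 1985, 15, 40), (qa, 1, Quin, Fay, 1988, 30, 16), (qa, 1, Quin, Fay, 1988, 30, 27), (qa, 1, Quin, Fay, 1988, 30, 28), (qa, 1, Quin, Fay, 1988, 30, 40), (qa, 1, Quin, Fay, 2011, 12, 16), (qa, 1, Quin, Fay, 2011, 12, 27), (qa, 1, Quin, Fay, 2011, 12, 28), (qa, 1, Quin, Fay, 2011, 12, 40), (qa, 1, Quin, Fay, 2020, 32, 16), (qa, 1, Quin, Fay, 2020, 32, 27), (qa, 1, Quin, Fay, 2020, 32, 28), (qa, 1, Quin, Fay, 2020, 32, 40), (qa, 1, Quin, Fay, 2021, 5, 16), (qa, 1, Quin, Fay, 2021, 5, 27), (qa, 1, Quin, Fay, 2021, 5, 28), (qa, 1, Quin, Fay, 2021, 5, 40), (qa, 23, Mo, Fay, 1985, 15, 16), (qa, 23, Mo, Fay, 1985, 15, 27), (qa, 23, Mo, Fay, 1985, 15, 28), (qa, 23, Mo, Fay, 1985, 15, 40), (qa, 23, Mo, Fay, 1988, 30, 16), (qa, 23, Mo, Fay, 1988, 30, 27), (qa, 23, Mo, Fay, 1988, 30, 28), (qa, 23, Mo, Fay, 1988, 30, 40), (qa, 23, Mo, Fay, 2011, 12, 16), (qa, 23, Mo, Fay, 2011, 12, 27), (qa, 23, Mo, Fay, 2011, 12, 28), (qa, 23, Mo, Fay, 2011, 12, 40), (qa, 23, Mo, Fay, 2020, 32, 16), (qa, 23, Mo, Fay, 2020, 32, 27), (qa, 23, Mo, Fay, 2020, 32, 28), (qa, 23, Mo, Fay, 2020, 32, 40), (qa, 23, Mo, Fay, 2021, 5, 16), (qa, 23, Mo, Fay, 2021, 5, 27), (qa, 23, Mo, Fay, 2021, 5, 28), (qa, 23, Mo, Fay, 2021, 5, 40), (qa, 36, Ada, Wes, 1985, 15, 18), (qa, 36, Ada, Wes, 1985, 15, 40), (qa, 36, Ada, Wes, 1985, 15, 6), (qa, 36, Ada, Wes, 1988, 30, 18), (qa, 36, Ada, Wes, 1988, 30, 40), (qa, 36, Ada, Wes, 1988, 30, 6), (qa, 36, Ada, Wes, 2011, 12, 18), (qa, 36, Ada, Wes, 2011, 12, 40), (qa, 36, Ada, Wes, 2011, 12, 6), (qa, 36, Ada, Wes, 2020, 32, 18), (qa, 36, Ada, Wes, 2020, 32, 40), (qa, 36, Ada, Wes, 2020, 32, 6), (qa, 36, Ada, Wes, 2021, 5, 18), (qa, 36, Ada, Wes, 2021, 5, 40), (qa, 36, Ada, Wes, 2021, 5, 6)}
Apply σ_{bid ≥ aid ∧ mname ≠ Wes}; surviving tuples: {(qa, 1, Quin, Fay, 1985, 15, 16), (qa, 1, Quin, Fay, 1985, 15, 27), (qa, 1, Quin, Fay, 1985, 15, 28), (qa, 1, Quin, Fay, 1985, 15, 40), (qa, 1, Quin, Fay, 1988, 30, 16), (qa, 1, Quin, Fay, 1988, 30, 27), (qa, 1, Quin, Fay, 1988, 30, 28), (qa, 1, Quin, Fay, 1988, 30, 40), (qa, 1, Quin, Fay, 2011, 12, 16), (qa, 1, Quin, Fay, 2011, 12, 27), (qa, 1, Quin, Fay, 2011, 12, 28), (qa, 1, Quin, Fay, 2011, 12, 40), (qa, 1, Quin, Fay, 2020, 32, 16), (qa, 1, Quin, Fay, 2020, 32, 27), (qa, 1, Quin, Fay, 2020, 32, 28), (qa, 1, Quin, Fay, 2020, 32, 40), (qa, 1, Quin, Fay, 2021, 5, 16), (qa, 1, Quin, Fay, 2021, 5, 27), (qa, 1, Quin, Fay, 2021, 5, 28), (qa, 1, Quin, Fay, 2021, 5, 40), (qa, 23, Mo, Fay, 1988, 30, 16), (qa, 23, Mo, Fay, 1988, 30, 27), (qa, 23, Mo, Fay, 1988, 30, 28), (qa, 23, Mo, Fay, 1988, 30, 40), (qa, 23, Mo, Fay, 2020, 32, 16), (qa, 23, Mo, Fay, 2020, 32, 27), (qa, 23, Mo, Fay, 2020, 32, 28), (qa, 23, Mo, Fay, 2020, 32, 40)}
π[bid, aid, year]: project onto (bid, aid, year) (21 duplicate(s) eliminated) → {(12, 1, 2011), (15, 1, 1985), (30, 1, 1988), (30, 23, 1988), (32, 1, 2020), (32, 23, 2020), (5, 1, 2021)}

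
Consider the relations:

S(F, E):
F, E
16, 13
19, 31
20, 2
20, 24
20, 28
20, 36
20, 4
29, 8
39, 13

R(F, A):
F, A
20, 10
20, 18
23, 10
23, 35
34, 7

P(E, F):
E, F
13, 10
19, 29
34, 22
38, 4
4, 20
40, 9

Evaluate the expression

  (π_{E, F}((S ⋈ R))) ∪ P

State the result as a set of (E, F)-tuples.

Natural join on F: {(20, 2, 10), (20, 2, 18), (20, 24, 10), (20, 24, 18), (20, 28, 10), (20, 28, 18), (20, 36, 10), (20, 36, 18), (20, 4, 10), (20, 4, 18)}
π[E, F]: project onto (E, F) (5 duplicate(s) eliminated) → {(2, 20), (24, 20), (28, 20), (36, 20), (4, 20)}
Taking the union: {(13, 10), (19, 29), (2, 20), (24, 20), (28, 20), (34, 22), (36, 20), (38, 4), (4, 20), (40, 9)}

{(13, 10), (19, 29), (2, 20), (24, 20), (28, 20), (34, 22), (36, 20), (38, 4), (4, 20), (40, 9)}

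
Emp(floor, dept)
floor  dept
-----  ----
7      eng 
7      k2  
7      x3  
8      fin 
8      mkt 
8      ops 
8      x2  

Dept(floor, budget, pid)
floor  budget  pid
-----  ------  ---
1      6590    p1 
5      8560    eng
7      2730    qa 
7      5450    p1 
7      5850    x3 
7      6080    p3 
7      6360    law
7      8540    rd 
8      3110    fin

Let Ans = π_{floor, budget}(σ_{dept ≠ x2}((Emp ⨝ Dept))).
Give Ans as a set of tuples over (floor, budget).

Natural join on floor: {(7, eng, 2730, qa), (7, eng, 5450, p1), (7, eng, 5850, x3), (7, eng, 6080, p3), (7, eng, 6360, law), (7, eng, 8540, rd), (7, k2, 2730, qa), (7, k2, 5450, p1), (7, k2, 5850, x3), (7, k2, 6080, p3), (7, k2, 6360, law), (7, k2, 8540, rd), (7, x3, 2730, qa), (7, x3, 5450, p1), (7, x3, 5850, x3), (7, x3, 6080, p3), (7, x3, 6360, law), (7, x3, 8540, rd), (8, fin, 3110, fin), (8, mkt, 3110, fin), (8, ops, 3110, fin), (8, x2, 3110, fin)}
σ[dept ≠ x2]: keep tuples satisfying dept ≠ x2 → {(7, eng, 2730, qa), (7, eng, 5450, p1), (7, eng, 5850, x3), (7, eng, 6080, p3), (7, eng, 6360, law), (7, eng, 8540, rd), (7, k2, 2730, qa), (7, k2, 5450, p1), (7, k2, 5850, x3), (7, k2, 6080, p3), (7, k2, 6360, law), (7, k2, 8540, rd), (7, x3, 2730, qa), (7, x3, 5450, p1), (7, x3, 5850, x3), (7, x3, 6080, p3), (7, x3, 6360, law), (7, x3, 8540, rd), (8, fin, 3110, fin), (8, mkt, 3110, fin), (8, ops, 3110, fin)}
Projecting to floor, budget (14 duplicate(s) eliminated): {(7, 2730), (7, 5450), (7, 5850), (7, 6080), (7, 6360), (7, 8540), (8, 3110)}

{(7, 2730), (7, 5450), (7, 5850), (7, 6080), (7, 6360), (7, 8540), (8, 3110)}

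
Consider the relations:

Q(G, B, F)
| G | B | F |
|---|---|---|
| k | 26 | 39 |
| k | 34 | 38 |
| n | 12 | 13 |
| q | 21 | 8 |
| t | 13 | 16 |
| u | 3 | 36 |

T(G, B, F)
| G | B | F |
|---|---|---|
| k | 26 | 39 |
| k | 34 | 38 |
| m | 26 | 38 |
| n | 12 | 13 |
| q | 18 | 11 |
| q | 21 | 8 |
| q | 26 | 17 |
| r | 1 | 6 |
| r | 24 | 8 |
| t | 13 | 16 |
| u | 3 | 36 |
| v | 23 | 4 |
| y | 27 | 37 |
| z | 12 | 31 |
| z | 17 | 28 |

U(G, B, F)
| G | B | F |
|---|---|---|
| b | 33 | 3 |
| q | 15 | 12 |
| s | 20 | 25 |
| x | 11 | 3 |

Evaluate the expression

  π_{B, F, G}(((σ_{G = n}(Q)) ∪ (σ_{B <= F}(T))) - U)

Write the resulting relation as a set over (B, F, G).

Apply σ_{G = n}; surviving tuples: {(n, 12, 13)}
Apply σ_{B <= F}; surviving tuples: {(k, 26, 39), (k, 34, 38), (m, 26, 38), (n, 12, 13), (r, 1, 6), (t, 13, 16), (u, 3, 36), (y, 27, 37), (z, 12, 31), (z, 17, 28)}
Set union of the two operands is {(k, 26, 39), (k, 34, 38), (m, 26, 38), (n, 12, 13), (r, 1, 6), (t, 13, 16), (u, 3, 36), (y, 27, 37), (z, 12, 31), (z, 17, 28)}.
Set difference of the two operands is {(k, 26, 39), (k, 34, 38), (m, 26, 38), (n, 12, 13), (r, 1, 6), (t, 13, 16), (u, 3, 36), (y, 27, 37), (z, 12, 31), (z, 17, 28)}.
Keep only column(s) B, F, G: {(1, 6, r), (12, 13, n), (12, 31, z), (13, 16, t), (17, 28, z), (26, 38, m), (26, 39, k), (27, 37, y), (3, 36, u), (34, 38, k)}

{(1, 6, r), (12, 13, n), (12, 31, z), (13, 16, t), (17, 28, z), (26, 38, m), (26, 39, k), (27, 37, y), (3, 36, u), (34, 38, k)}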